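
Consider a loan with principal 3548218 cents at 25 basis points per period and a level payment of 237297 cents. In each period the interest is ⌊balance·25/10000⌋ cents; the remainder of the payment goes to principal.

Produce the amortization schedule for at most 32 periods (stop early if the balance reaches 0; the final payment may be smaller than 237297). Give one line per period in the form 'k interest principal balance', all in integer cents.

1. interest=⌊3548218·25/10000⌋=8870; principal=237297-8870=228427; balance=3548218-228427=3319791
2. interest=⌊3319791·25/10000⌋=8299; principal=237297-8299=228998; balance=3319791-228998=3090793
3. interest=⌊3090793·25/10000⌋=7726; principal=237297-7726=229571; balance=3090793-229571=2861222
4. interest=⌊2861222·25/10000⌋=7153; principal=237297-7153=230144; balance=2861222-230144=2631078
5. interest=⌊2631078·25/10000⌋=6577; principal=237297-6577=230720; balance=2631078-230720=2400358
6. interest=⌊2400358·25/10000⌋=6000; principal=237297-6000=231297; balance=2400358-231297=2169061
7. interest=⌊2169061·25/10000⌋=5422; principal=237297-5422=231875; balance=2169061-231875=1937186
8. interest=⌊1937186·25/10000⌋=4842; principal=237297-4842=232455; balance=1937186-232455=1704731
9. interest=⌊1704731·25/10000⌋=4261; principal=237297-4261=233036; balance=1704731-233036=1471695
10. interest=⌊1471695·25/10000⌋=3679; principal=237297-3679=233618; balance=1471695-233618=1238077
11. interest=⌊1238077·25/10000⌋=3095; principal=237297-3095=234202; balance=1238077-234202=1003875
12. interest=⌊1003875·25/10000⌋=2509; principal=237297-2509=234788; balance=1003875-234788=769087
13. interest=⌊769087·25/10000⌋=1922; principal=237297-1922=235375; balance=769087-235375=533712
14. interest=⌊533712·25/10000⌋=1334; principal=237297-1334=235963; balance=533712-235963=297749
15. interest=⌊297749·25/10000⌋=744; principal=237297-744=236553; balance=297749-236553=61196
16. interest=⌊61196·25/10000⌋=152; principal=min(237297-152,61196)=61196; balance=61196-61196=0

1 8870 228427 3319791
2 8299 228998 3090793
3 7726 229571 2861222
4 7153 230144 2631078
5 6577 230720 2400358
6 6000 231297 2169061
7 5422 231875 1937186
8 4842 232455 1704731
9 4261 233036 1471695
10 3679 233618 1238077
11 3095 234202 1003875
12 2509 234788 769087
13 1922 235375 533712
14 1334 235963 297749
15 744 236553 61196
16 152 61196 0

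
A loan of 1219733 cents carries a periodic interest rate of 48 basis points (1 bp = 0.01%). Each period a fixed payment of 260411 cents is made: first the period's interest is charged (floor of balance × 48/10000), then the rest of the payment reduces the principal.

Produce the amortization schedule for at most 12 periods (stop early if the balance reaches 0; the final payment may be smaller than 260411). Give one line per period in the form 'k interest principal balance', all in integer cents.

1. interest=⌊1219733·48/10000⌋=5854; principal=260411-5854=254557; balance=1219733-254557=965176
2. interest=⌊965176·48/10000⌋=4632; principal=260411-4632=255779; balance=965176-255779=709397
3. interest=⌊709397·48/10000⌋=3405; principal=260411-3405=257006; balance=709397-257006=452391
4. interest=⌊452391·48/10000⌋=2171; principal=260411-2171=258240; balance=452391-258240=194151
5. interest=⌊194151·48/10000⌋=931; principal=min(260411-931,194151)=194151; balance=194151-194151=0

1 5854 254557 965176
2 4632 255779 709397
3 3405 257006 452391
4 2171 258240 194151
5 931 194151 0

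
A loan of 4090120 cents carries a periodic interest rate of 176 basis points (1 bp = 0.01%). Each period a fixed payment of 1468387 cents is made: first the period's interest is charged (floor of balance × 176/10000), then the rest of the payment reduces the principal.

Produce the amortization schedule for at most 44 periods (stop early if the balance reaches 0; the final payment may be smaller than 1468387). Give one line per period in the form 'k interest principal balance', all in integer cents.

1 71986 1396401 2693719
2 47409 1420978 1272741
3 22400 1272741 0

1. interest=⌊4090120·176/10000⌋=71986; principal=1468387-71986=1396401; balance=4090120-1396401=2693719
2. interest=⌊2693719·176/10000⌋=47409; principal=1468387-47409=1420978; balance=2693719-1420978=1272741
3. interest=⌊1272741·176/10000⌋=22400; principal=min(1468387-22400,1272741)=1272741; balance=1272741-1272741=0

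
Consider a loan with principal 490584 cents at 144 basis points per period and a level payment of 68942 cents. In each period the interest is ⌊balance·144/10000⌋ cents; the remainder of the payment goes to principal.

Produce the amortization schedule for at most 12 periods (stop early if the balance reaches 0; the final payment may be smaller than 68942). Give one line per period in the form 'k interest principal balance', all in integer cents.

1. interest=⌊490584·144/10000⌋=7064; principal=68942-7064=61878; balance=490584-61878=428706
2. interest=⌊428706·144/10000⌋=6173; principal=68942-6173=62769; balance=428706-62769=365937
3. interest=⌊365937·144/10000⌋=5269; principal=68942-5269=63673; balance=365937-63673=302264
4. interest=⌊302264·144/10000⌋=4352; principal=68942-4352=64590; balance=302264-64590=237674
5. interest=⌊237674·144/10000⌋=3422; principal=68942-3422=65520; balance=237674-65520=172154
6. interest=⌊172154·144/10000⌋=2479; principal=68942-2479=66463; balance=172154-66463=105691
7. interest=⌊105691·144/10000⌋=1521; principal=68942-1521=67421; balance=105691-67421=38270
8. interest=⌊38270·144/10000⌋=551; principal=min(68942-551,38270)=38270; balance=38270-38270=0

1 7064 61878 428706
2 6173 62769 365937
3 5269 63673 302264
4 4352 64590 237674
5 3422 65520 172154
6 2479 66463 105691
7 1521 67421 38270
8 551 38270 0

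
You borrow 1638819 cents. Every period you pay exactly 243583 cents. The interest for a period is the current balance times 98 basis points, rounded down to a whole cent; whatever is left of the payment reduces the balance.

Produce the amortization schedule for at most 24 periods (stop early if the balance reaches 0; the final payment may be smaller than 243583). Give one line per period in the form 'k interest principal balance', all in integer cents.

1. interest=⌊1638819·98/10000⌋=16060; principal=243583-16060=227523; balance=1638819-227523=1411296
2. interest=⌊1411296·98/10000⌋=13830; principal=243583-13830=229753; balance=1411296-229753=1181543
3. interest=⌊1181543·98/10000⌋=11579; principal=243583-11579=232004; balance=1181543-232004=949539
4. interest=⌊949539·98/10000⌋=9305; principal=243583-9305=234278; balance=949539-234278=715261
5. interest=⌊715261·98/10000⌋=7009; principal=243583-7009=236574; balance=715261-236574=478687
6. interest=⌊478687·98/10000⌋=4691; principal=243583-4691=238892; balance=478687-238892=239795
7. interest=⌊239795·98/10000⌋=2349; principal=min(243583-2349,239795)=239795; balance=239795-239795=0

1 16060 227523 1411296
2 13830 229753 1181543
3 11579 232004 949539
4 9305 234278 715261
5 7009 236574 478687
6 4691 238892 239795
7 2349 239795 0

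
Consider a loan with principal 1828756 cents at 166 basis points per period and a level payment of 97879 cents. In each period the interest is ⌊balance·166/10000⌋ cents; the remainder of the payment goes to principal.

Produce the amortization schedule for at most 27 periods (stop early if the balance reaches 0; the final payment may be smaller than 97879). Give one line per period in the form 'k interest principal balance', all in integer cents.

1 30357 67522 1761234
2 29236 68643 1692591
3 28097 69782 1622809
4 26938 70941 1551868
5 25761 72118 1479750
6 24563 73316 1406434
7 23346 74533 1331901
8 22109 75770 1256131
9 20851 77028 1179103
10 19573 78306 1100797
11 18273 79606 1021191
12 16951 80928 940263
13 15608 82271 857992
14 14242 83637 774355
15 12854 85025 689330
16 11442 86437 602893
17 10008 87871 515022
18 8549 89330 425692
19 7066 90813 334879
20 5558 92321 242558
21 4026 93853 148705
22 2468 95411 53294
23 884 53294 0

1. interest=⌊1828756·166/10000⌋=30357; principal=97879-30357=67522; balance=1828756-67522=1761234
2. interest=⌊1761234·166/10000⌋=29236; principal=97879-29236=68643; balance=1761234-68643=1692591
3. interest=⌊1692591·166/10000⌋=28097; principal=97879-28097=69782; balance=1692591-69782=1622809
4. interest=⌊1622809·166/10000⌋=26938; principal=97879-26938=70941; balance=1622809-70941=1551868
5. interest=⌊1551868·166/10000⌋=25761; principal=97879-25761=72118; balance=1551868-72118=1479750
6. interest=⌊1479750·166/10000⌋=24563; principal=97879-24563=73316; balance=1479750-73316=1406434
7. interest=⌊1406434·166/10000⌋=23346; principal=97879-23346=74533; balance=1406434-74533=1331901
8. interest=⌊1331901·166/10000⌋=22109; principal=97879-22109=75770; balance=1331901-75770=1256131
9. interest=⌊1256131·166/10000⌋=20851; principal=97879-20851=77028; balance=1256131-77028=1179103
10. interest=⌊1179103·166/10000⌋=19573; principal=97879-19573=78306; balance=1179103-78306=1100797
11. interest=⌊1100797·166/10000⌋=18273; principal=97879-18273=79606; balance=1100797-79606=1021191
12. interest=⌊1021191·166/10000⌋=16951; principal=97879-16951=80928; balance=1021191-80928=940263
13. interest=⌊940263·166/10000⌋=15608; principal=97879-15608=82271; balance=940263-82271=857992
14. interest=⌊857992·166/10000⌋=14242; principal=97879-14242=83637; balance=857992-83637=774355
15. interest=⌊774355·166/10000⌋=12854; principal=97879-12854=85025; balance=774355-85025=689330
16. interest=⌊689330·166/10000⌋=11442; principal=97879-11442=86437; balance=689330-86437=602893
17. interest=⌊602893·166/10000⌋=10008; principal=97879-10008=87871; balance=602893-87871=515022
18. interest=⌊515022·166/10000⌋=8549; principal=97879-8549=89330; balance=515022-89330=425692
19. interest=⌊425692·166/10000⌋=7066; principal=97879-7066=90813; balance=425692-90813=334879
20. interest=⌊334879·166/10000⌋=5558; principal=97879-5558=92321; balance=334879-92321=242558
21. interest=⌊242558·166/10000⌋=4026; principal=97879-4026=93853; balance=242558-93853=148705
22. interest=⌊148705·166/10000⌋=2468; principal=97879-2468=95411; balance=148705-95411=53294
23. interest=⌊53294·166/10000⌋=884; principal=min(97879-884,53294)=53294; balance=53294-53294=0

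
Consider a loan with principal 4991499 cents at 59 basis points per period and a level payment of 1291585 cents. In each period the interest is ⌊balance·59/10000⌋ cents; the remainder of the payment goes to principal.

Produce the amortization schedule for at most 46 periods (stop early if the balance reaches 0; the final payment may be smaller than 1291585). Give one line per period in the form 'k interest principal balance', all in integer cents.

1. interest=⌊4991499·59/10000⌋=29449; principal=1291585-29449=1262136; balance=4991499-1262136=3729363
2. interest=⌊3729363·59/10000⌋=22003; principal=1291585-22003=1269582; balance=3729363-1269582=2459781
3. interest=⌊2459781·59/10000⌋=14512; principal=1291585-14512=1277073; balance=2459781-1277073=1182708
4. interest=⌊1182708·59/10000⌋=6977; principal=min(1291585-6977,1182708)=1182708; balance=1182708-1182708=0

1 29449 1262136 3729363
2 22003 1269582 2459781
3 14512 1277073 1182708
4 6977 1182708 0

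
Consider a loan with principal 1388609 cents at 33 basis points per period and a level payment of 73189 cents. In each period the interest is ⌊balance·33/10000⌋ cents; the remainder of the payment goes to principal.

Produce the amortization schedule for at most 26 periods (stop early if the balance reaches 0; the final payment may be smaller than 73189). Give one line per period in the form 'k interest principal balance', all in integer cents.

1 4582 68607 1320002
2 4356 68833 1251169
3 4128 69061 1182108
4 3900 69289 1112819
5 3672 69517 1043302
6 3442 69747 973555
7 3212 69977 903578
8 2981 70208 833370
9 2750 70439 762931
10 2517 70672 692259
11 2284 70905 621354
12 2050 71139 550215
13 1815 71374 478841
14 1580 71609 407232
15 1343 71846 335386
16 1106 72083 263303
17 868 72321 190982
18 630 72559 118423
19 390 72799 45624
20 150 45624 0

1. interest=⌊1388609·33/10000⌋=4582; principal=73189-4582=68607; balance=1388609-68607=1320002
2. interest=⌊1320002·33/10000⌋=4356; principal=73189-4356=68833; balance=1320002-68833=1251169
3. interest=⌊1251169·33/10000⌋=4128; principal=73189-4128=69061; balance=1251169-69061=1182108
4. interest=⌊1182108·33/10000⌋=3900; principal=73189-3900=69289; balance=1182108-69289=1112819
5. interest=⌊1112819·33/10000⌋=3672; principal=73189-3672=69517; balance=1112819-69517=1043302
6. interest=⌊1043302·33/10000⌋=3442; principal=73189-3442=69747; balance=1043302-69747=973555
7. interest=⌊973555·33/10000⌋=3212; principal=73189-3212=69977; balance=973555-69977=903578
8. interest=⌊903578·33/10000⌋=2981; principal=73189-2981=70208; balance=903578-70208=833370
9. interest=⌊833370·33/10000⌋=2750; principal=73189-2750=70439; balance=833370-70439=762931
10. interest=⌊762931·33/10000⌋=2517; principal=73189-2517=70672; balance=762931-70672=692259
11. interest=⌊692259·33/10000⌋=2284; principal=73189-2284=70905; balance=692259-70905=621354
12. interest=⌊621354·33/10000⌋=2050; principal=73189-2050=71139; balance=621354-71139=550215
13. interest=⌊550215·33/10000⌋=1815; principal=73189-1815=71374; balance=550215-71374=478841
14. interest=⌊478841·33/10000⌋=1580; principal=73189-1580=71609; balance=478841-71609=407232
15. interest=⌊407232·33/10000⌋=1343; principal=73189-1343=71846; balance=407232-71846=335386
16. interest=⌊335386·33/10000⌋=1106; principal=73189-1106=72083; balance=335386-72083=263303
17. interest=⌊263303·33/10000⌋=868; principal=73189-868=72321; balance=263303-72321=190982
18. interest=⌊190982·33/10000⌋=630; principal=73189-630=72559; balance=190982-72559=118423
19. interest=⌊118423·33/10000⌋=390; principal=73189-390=72799; balance=118423-72799=45624
20. interest=⌊45624·33/10000⌋=150; principal=min(73189-150,45624)=45624; balance=45624-45624=0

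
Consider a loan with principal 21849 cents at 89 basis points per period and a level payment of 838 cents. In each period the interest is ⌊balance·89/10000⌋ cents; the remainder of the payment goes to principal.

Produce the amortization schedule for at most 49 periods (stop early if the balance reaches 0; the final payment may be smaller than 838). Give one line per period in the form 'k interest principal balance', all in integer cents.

1 194 644 21205
2 188 650 20555
3 182 656 19899
4 177 661 19238
5 171 667 18571
6 165 673 17898
7 159 679 17219
8 153 685 16534
9 147 691 15843
10 141 697 15146
11 134 704 14442
12 128 710 13732
13 122 716 13016
14 115 723 12293
15 109 729 11564
16 102 736 10828
17 96 742 10086
18 89 749 9337
19 83 755 8582
20 76 762 7820
21 69 769 7051
22 62 776 6275
23 55 783 5492
24 48 790 4702
25 41 797 3905
26 34 804 3101
27 27 811 2290
28 20 818 1472
29 13 825 647
30 5 647 0

1. interest=⌊21849·89/10000⌋=194; principal=838-194=644; balance=21849-644=21205
2. interest=⌊21205·89/10000⌋=188; principal=838-188=650; balance=21205-650=20555
3. interest=⌊20555·89/10000⌋=182; principal=838-182=656; balance=20555-656=19899
4. interest=⌊19899·89/10000⌋=177; principal=838-177=661; balance=19899-661=19238
5. interest=⌊19238·89/10000⌋=171; principal=838-171=667; balance=19238-667=18571
6. interest=⌊18571·89/10000⌋=165; principal=838-165=673; balance=18571-673=17898
7. interest=⌊17898·89/10000⌋=159; principal=838-159=679; balance=17898-679=17219
8. interest=⌊17219·89/10000⌋=153; principal=838-153=685; balance=17219-685=16534
9. interest=⌊16534·89/10000⌋=147; principal=838-147=691; balance=16534-691=15843
10. interest=⌊15843·89/10000⌋=141; principal=838-141=697; balance=15843-697=15146
11. interest=⌊15146·89/10000⌋=134; principal=838-134=704; balance=15146-704=14442
12. interest=⌊14442·89/10000⌋=128; principal=838-128=710; balance=14442-710=13732
13. interest=⌊13732·89/10000⌋=122; principal=838-122=716; balance=13732-716=13016
14. interest=⌊13016·89/10000⌋=115; principal=838-115=723; balance=13016-723=12293
15. interest=⌊12293·89/10000⌋=109; principal=838-109=729; balance=12293-729=11564
16. interest=⌊11564·89/10000⌋=102; principal=838-102=736; balance=11564-736=10828
17. interest=⌊10828·89/10000⌋=96; principal=838-96=742; balance=10828-742=10086
18. interest=⌊10086·89/10000⌋=89; principal=838-89=749; balance=10086-749=9337
19. interest=⌊9337·89/10000⌋=83; principal=838-83=755; balance=9337-755=8582
20. interest=⌊8582·89/10000⌋=76; principal=838-76=762; balance=8582-762=7820
21. interest=⌊7820·89/10000⌋=69; principal=838-69=769; balance=7820-769=7051
22. interest=⌊7051·89/10000⌋=62; principal=838-62=776; balance=7051-776=6275
23. interest=⌊6275·89/10000⌋=55; principal=838-55=783; balance=6275-783=5492
24. interest=⌊5492·89/10000⌋=48; principal=838-48=790; balance=5492-790=4702
25. interest=⌊4702·89/10000⌋=41; principal=838-41=797; balance=4702-797=3905
26. interest=⌊3905·89/10000⌋=34; principal=838-34=804; balance=3905-804=3101
27. interest=⌊3101·89/10000⌋=27; principal=838-27=811; balance=3101-811=2290
28. interest=⌊2290·89/10000⌋=20; principal=838-20=818; balance=2290-818=1472
29. interest=⌊1472·89/10000⌋=13; principal=838-13=825; balance=1472-825=647
30. interest=⌊647·89/10000⌋=5; principal=min(838-5,647)=647; balance=647-647=0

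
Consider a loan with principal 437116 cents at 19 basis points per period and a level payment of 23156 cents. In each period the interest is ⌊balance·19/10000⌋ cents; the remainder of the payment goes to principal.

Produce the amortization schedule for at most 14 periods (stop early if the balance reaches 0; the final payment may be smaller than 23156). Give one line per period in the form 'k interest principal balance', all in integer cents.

1. interest=⌊437116·19/10000⌋=830; principal=23156-830=22326; balance=437116-22326=414790
2. interest=⌊414790·19/10000⌋=788; principal=23156-788=22368; balance=414790-22368=392422
3. interest=⌊392422·19/10000⌋=745; principal=23156-745=22411; balance=392422-22411=370011
4. interest=⌊370011·19/10000⌋=703; principal=23156-703=22453; balance=370011-22453=347558
5. interest=⌊347558·19/10000⌋=660; principal=23156-660=22496; balance=347558-22496=325062
6. interest=⌊325062·19/10000⌋=617; principal=23156-617=22539; balance=325062-22539=302523
7. interest=⌊302523·19/10000⌋=574; principal=23156-574=22582; balance=302523-22582=279941
8. interest=⌊279941·19/10000⌋=531; principal=23156-531=22625; balance=279941-22625=257316
9. interest=⌊257316·19/10000⌋=488; principal=23156-488=22668; balance=257316-22668=234648
10. interest=⌊234648·19/10000⌋=445; principal=23156-445=22711; balance=234648-22711=211937
11. interest=⌊211937·19/10000⌋=402; principal=23156-402=22754; balance=211937-22754=189183
12. interest=⌊189183·19/10000⌋=359; principal=23156-359=22797; balance=189183-22797=166386
13. interest=⌊166386·19/10000⌋=316; principal=23156-316=22840; balance=166386-22840=143546
14. interest=⌊143546·19/10000⌋=272; principal=23156-272=22884; balance=143546-22884=120662

1 830 22326 414790
2 788 22368 392422
3 745 22411 370011
4 703 22453 347558
5 660 22496 325062
6 617 22539 302523
7 574 22582 279941
8 531 22625 257316
9 488 22668 234648
10 445 22711 211937
11 402 22754 189183
12 359 22797 166386
13 316 22840 143546
14 272 22884 120662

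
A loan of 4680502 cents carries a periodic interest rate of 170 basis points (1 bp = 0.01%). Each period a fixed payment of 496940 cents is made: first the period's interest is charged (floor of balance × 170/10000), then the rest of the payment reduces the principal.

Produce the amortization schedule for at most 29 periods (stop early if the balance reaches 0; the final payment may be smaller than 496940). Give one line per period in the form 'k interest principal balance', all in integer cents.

1 79568 417372 4263130
2 72473 424467 3838663
3 65257 431683 3406980
4 57918 439022 2967958
5 50455 446485 2521473
6 42865 454075 2067398
7 35145 461795 1605603
8 27295 469645 1135958
9 19311 477629 658329
10 11191 485749 172580
11 2933 172580 0

1. interest=⌊4680502·170/10000⌋=79568; principal=496940-79568=417372; balance=4680502-417372=4263130
2. interest=⌊4263130·170/10000⌋=72473; principal=496940-72473=424467; balance=4263130-424467=3838663
3. interest=⌊3838663·170/10000⌋=65257; principal=496940-65257=431683; balance=3838663-431683=3406980
4. interest=⌊3406980·170/10000⌋=57918; principal=496940-57918=439022; balance=3406980-439022=2967958
5. interest=⌊2967958·170/10000⌋=50455; principal=496940-50455=446485; balance=2967958-446485=2521473
6. interest=⌊2521473·170/10000⌋=42865; principal=496940-42865=454075; balance=2521473-454075=2067398
7. interest=⌊2067398·170/10000⌋=35145; principal=496940-35145=461795; balance=2067398-461795=1605603
8. interest=⌊1605603·170/10000⌋=27295; principal=496940-27295=469645; balance=1605603-469645=1135958
9. interest=⌊1135958·170/10000⌋=19311; principal=496940-19311=477629; balance=1135958-477629=658329
10. interest=⌊658329·170/10000⌋=11191; principal=496940-11191=485749; balance=658329-485749=172580
11. interest=⌊172580·170/10000⌋=2933; principal=min(496940-2933,172580)=172580; balance=172580-172580=0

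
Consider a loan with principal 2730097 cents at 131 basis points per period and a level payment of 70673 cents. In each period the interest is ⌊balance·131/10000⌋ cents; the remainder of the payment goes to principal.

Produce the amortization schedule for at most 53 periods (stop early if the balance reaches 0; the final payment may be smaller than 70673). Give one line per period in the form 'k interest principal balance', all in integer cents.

1 35764 34909 2695188
2 35306 35367 2659821
3 34843 35830 2623991
4 34374 36299 2587692
5 33898 36775 2550917
6 33417 37256 2513661
7 32928 37745 2475916
8 32434 38239 2437677
9 31933 38740 2398937
10 31426 39247 2359690
11 30911 39762 2319928
12 30391 40282 2279646
13 29863 40810 2238836
14 29328 41345 2197491
15 28787 41886 2155605
16 28238 42435 2113170
17 27682 42991 2070179
18 27119 43554 2026625
19 26548 44125 1982500
20 25970 44703 1937797
21 25385 45288 1892509
22 24791 45882 1846627
23 24190 46483 1800144
24 23581 47092 1753052
25 22964 47709 1705343
26 22339 48334 1657009
27 21706 48967 1608042
28 21065 49608 1558434
29 20415 50258 1508176
30 19757 50916 1457260
31 19090 51583 1405677
32 18414 52259 1353418
33 17729 52944 1300474
34 17036 53637 1246837
35 16333 54340 1192497
36 15621 55052 1137445
37 14900 55773 1081672
38 14169 56504 1025168
39 13429 57244 967924
40 12679 57994 909930
41 11920 58753 851177
42 11150 59523 791654
43 10370 60303 731351
44 9580 61093 670258
45 8780 61893 608365
46 7969 62704 545661
47 7148 63525 482136
48 6315 64358 417778
49 5472 65201 352577
50 4618 66055 286522
51 3753 66920 219602
52 2876 67797 151805
53 1988 68685 83120

1. interest=⌊2730097·131/10000⌋=35764; principal=70673-35764=34909; balance=2730097-34909=2695188
2. interest=⌊2695188·131/10000⌋=35306; principal=70673-35306=35367; balance=2695188-35367=2659821
3. interest=⌊2659821·131/10000⌋=34843; principal=70673-34843=35830; balance=2659821-35830=2623991
4. interest=⌊2623991·131/10000⌋=34374; principal=70673-34374=36299; balance=2623991-36299=2587692
5. interest=⌊2587692·131/10000⌋=33898; principal=70673-33898=36775; balance=2587692-36775=2550917
6. interest=⌊2550917·131/10000⌋=33417; principal=70673-33417=37256; balance=2550917-37256=2513661
7. interest=⌊2513661·131/10000⌋=32928; principal=70673-32928=37745; balance=2513661-37745=2475916
8. interest=⌊2475916·131/10000⌋=32434; principal=70673-32434=38239; balance=2475916-38239=2437677
9. interest=⌊2437677·131/10000⌋=31933; principal=70673-31933=38740; balance=2437677-38740=2398937
10. interest=⌊2398937·131/10000⌋=31426; principal=70673-31426=39247; balance=2398937-39247=2359690
11. interest=⌊2359690·131/10000⌋=30911; principal=70673-30911=39762; balance=2359690-39762=2319928
12. interest=⌊2319928·131/10000⌋=30391; principal=70673-30391=40282; balance=2319928-40282=2279646
13. interest=⌊2279646·131/10000⌋=29863; principal=70673-29863=40810; balance=2279646-40810=2238836
14. interest=⌊2238836·131/10000⌋=29328; principal=70673-29328=41345; balance=2238836-41345=2197491
15. interest=⌊2197491·131/10000⌋=28787; principal=70673-28787=41886; balance=2197491-41886=2155605
16. interest=⌊2155605·131/10000⌋=28238; principal=70673-28238=42435; balance=2155605-42435=2113170
17. interest=⌊2113170·131/10000⌋=27682; principal=70673-27682=42991; balance=2113170-42991=2070179
18. interest=⌊2070179·131/10000⌋=27119; principal=70673-27119=43554; balance=2070179-43554=2026625
19. interest=⌊2026625·131/10000⌋=26548; principal=70673-26548=44125; balance=2026625-44125=1982500
20. interest=⌊1982500·131/10000⌋=25970; principal=70673-25970=44703; balance=1982500-44703=1937797
21. interest=⌊1937797·131/10000⌋=25385; principal=70673-25385=45288; balance=1937797-45288=1892509
22. interest=⌊1892509·131/10000⌋=24791; principal=70673-24791=45882; balance=1892509-45882=1846627
23. interest=⌊1846627·131/10000⌋=24190; principal=70673-24190=46483; balance=1846627-46483=1800144
24. interest=⌊1800144·131/10000⌋=23581; principal=70673-23581=47092; balance=1800144-47092=1753052
25. interest=⌊1753052·131/10000⌋=22964; principal=70673-22964=47709; balance=1753052-47709=1705343
26. interest=⌊1705343·131/10000⌋=22339; principal=70673-22339=48334; balance=1705343-48334=1657009
27. interest=⌊1657009·131/10000⌋=21706; principal=70673-21706=48967; balance=1657009-48967=1608042
28. interest=⌊1608042·131/10000⌋=21065; principal=70673-21065=49608; balance=1608042-49608=1558434
29. interest=⌊1558434·131/10000⌋=20415; principal=70673-20415=50258; balance=1558434-50258=1508176
30. interest=⌊1508176·131/10000⌋=19757; principal=70673-19757=50916; balance=1508176-50916=1457260
31. interest=⌊1457260·131/10000⌋=19090; principal=70673-19090=51583; balance=1457260-51583=1405677
32. interest=⌊1405677·131/10000⌋=18414; principal=70673-18414=52259; balance=1405677-52259=1353418
33. interest=⌊1353418·131/10000⌋=17729; principal=70673-17729=52944; balance=1353418-52944=1300474
34. interest=⌊1300474·131/10000⌋=17036; principal=70673-17036=53637; balance=1300474-53637=1246837
35. interest=⌊1246837·131/10000⌋=16333; principal=70673-16333=54340; balance=1246837-54340=1192497
36. interest=⌊1192497·131/10000⌋=15621; principal=70673-15621=55052; balance=1192497-55052=1137445
37. interest=⌊1137445·131/10000⌋=14900; principal=70673-14900=55773; balance=1137445-55773=1081672
38. interest=⌊1081672·131/10000⌋=14169; principal=70673-14169=56504; balance=1081672-56504=1025168
39. interest=⌊1025168·131/10000⌋=13429; principal=70673-13429=57244; balance=1025168-57244=967924
40. interest=⌊967924·131/10000⌋=12679; principal=70673-12679=57994; balance=967924-57994=909930
41. interest=⌊909930·131/10000⌋=11920; principal=70673-11920=58753; balance=909930-58753=851177
42. interest=⌊851177·131/10000⌋=11150; principal=70673-11150=59523; balance=851177-59523=791654
43. interest=⌊791654·131/10000⌋=10370; principal=70673-10370=60303; balance=791654-60303=731351
44. interest=⌊731351·131/10000⌋=9580; principal=70673-9580=61093; balance=731351-61093=670258
45. interest=⌊670258·131/10000⌋=8780; principal=70673-8780=61893; balance=670258-61893=608365
46. interest=⌊608365·131/10000⌋=7969; principal=70673-7969=62704; balance=608365-62704=545661
47. interest=⌊545661·131/10000⌋=7148; principal=70673-7148=63525; balance=545661-63525=482136
48. interest=⌊482136·131/10000⌋=6315; principal=70673-6315=64358; balance=482136-64358=417778
49. interest=⌊417778·131/10000⌋=5472; principal=70673-5472=65201; balance=417778-65201=352577
50. interest=⌊352577·131/10000⌋=4618; principal=70673-4618=66055; balance=352577-66055=286522
51. interest=⌊286522·131/10000⌋=3753; principal=70673-3753=66920; balance=286522-66920=219602
52. interest=⌊219602·131/10000⌋=2876; principal=70673-2876=67797; balance=219602-67797=151805
53. interest=⌊151805·131/10000⌋=1988; principal=70673-1988=68685; balance=151805-68685=83120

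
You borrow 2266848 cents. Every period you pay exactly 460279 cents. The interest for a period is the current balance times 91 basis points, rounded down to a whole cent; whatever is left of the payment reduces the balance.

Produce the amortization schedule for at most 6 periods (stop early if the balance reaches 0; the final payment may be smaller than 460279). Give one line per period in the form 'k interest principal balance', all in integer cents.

1 20628 439651 1827197
2 16627 443652 1383545
3 12590 447689 935856
4 8516 451763 484093
5 4405 455874 28219
6 256 28219 0

1. interest=⌊2266848·91/10000⌋=20628; principal=460279-20628=439651; balance=2266848-439651=1827197
2. interest=⌊1827197·91/10000⌋=16627; principal=460279-16627=443652; balance=1827197-443652=1383545
3. interest=⌊1383545·91/10000⌋=12590; principal=460279-12590=447689; balance=1383545-447689=935856
4. interest=⌊935856·91/10000⌋=8516; principal=460279-8516=451763; balance=935856-451763=484093
5. interest=⌊484093·91/10000⌋=4405; principal=460279-4405=455874; balance=484093-455874=28219
6. interest=⌊28219·91/10000⌋=256; principal=min(460279-256,28219)=28219; balance=28219-28219=0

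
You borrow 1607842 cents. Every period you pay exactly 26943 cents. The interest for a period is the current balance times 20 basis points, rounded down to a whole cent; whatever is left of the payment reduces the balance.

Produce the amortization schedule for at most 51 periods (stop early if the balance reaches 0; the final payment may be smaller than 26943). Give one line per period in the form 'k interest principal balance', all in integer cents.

1 3215 23728 1584114
2 3168 23775 1560339
3 3120 23823 1536516
4 3073 23870 1512646
5 3025 23918 1488728
6 2977 23966 1464762
7 2929 24014 1440748
8 2881 24062 1416686
9 2833 24110 1392576
10 2785 24158 1368418
11 2736 24207 1344211
12 2688 24255 1319956
13 2639 24304 1295652
14 2591 24352 1271300
15 2542 24401 1246899
16 2493 24450 1222449
17 2444 24499 1197950
18 2395 24548 1173402
19 2346 24597 1148805
20 2297 24646 1124159
21 2248 24695 1099464
22 2198 24745 1074719
23 2149 24794 1049925
24 2099 24844 1025081
25 2050 24893 1000188
26 2000 24943 975245
27 1950 24993 950252
28 1900 25043 925209
29 1850 25093 900116
30 1800 25143 874973
31 1749 25194 849779
32 1699 25244 824535
33 1649 25294 799241
34 1598 25345 773896
35 1547 25396 748500
36 1497 25446 723054
37 1446 25497 697557
38 1395 25548 672009
39 1344 25599 646410
40 1292 25651 620759
41 1241 25702 595057
42 1190 25753 569304
43 1138 25805 543499
44 1086 25857 517642
45 1035 25908 491734
46 983 25960 465774
47 931 26012 439762
48 879 26064 413698
49 827 26116 387582
50 775 26168 361414
51 722 26221 335193

1. interest=⌊1607842·20/10000⌋=3215; principal=26943-3215=23728; balance=1607842-23728=1584114
2. interest=⌊1584114·20/10000⌋=3168; principal=26943-3168=23775; balance=1584114-23775=1560339
3. interest=⌊1560339·20/10000⌋=3120; principal=26943-3120=23823; balance=1560339-23823=1536516
4. interest=⌊1536516·20/10000⌋=3073; principal=26943-3073=23870; balance=1536516-23870=1512646
5. interest=⌊1512646·20/10000⌋=3025; principal=26943-3025=23918; balance=1512646-23918=1488728
6. interest=⌊1488728·20/10000⌋=2977; principal=26943-2977=23966; balance=1488728-23966=1464762
7. interest=⌊1464762·20/10000⌋=2929; principal=26943-2929=24014; balance=1464762-24014=1440748
8. interest=⌊1440748·20/10000⌋=2881; principal=26943-2881=24062; balance=1440748-24062=1416686
9. interest=⌊1416686·20/10000⌋=2833; principal=26943-2833=24110; balance=1416686-24110=1392576
10. interest=⌊1392576·20/10000⌋=2785; principal=26943-2785=24158; balance=1392576-24158=1368418
11. interest=⌊1368418·20/10000⌋=2736; principal=26943-2736=24207; balance=1368418-24207=1344211
12. interest=⌊1344211·20/10000⌋=2688; principal=26943-2688=24255; balance=1344211-24255=1319956
13. interest=⌊1319956·20/10000⌋=2639; principal=26943-2639=24304; balance=1319956-24304=1295652
14. interest=⌊1295652·20/10000⌋=2591; principal=26943-2591=24352; balance=1295652-24352=1271300
15. interest=⌊1271300·20/10000⌋=2542; principal=26943-2542=24401; balance=1271300-24401=1246899
16. interest=⌊1246899·20/10000⌋=2493; principal=26943-2493=24450; balance=1246899-24450=1222449
17. interest=⌊1222449·20/10000⌋=2444; principal=26943-2444=24499; balance=1222449-24499=1197950
18. interest=⌊1197950·20/10000⌋=2395; principal=26943-2395=24548; balance=1197950-24548=1173402
19. interest=⌊1173402·20/10000⌋=2346; principal=26943-2346=24597; balance=1173402-24597=1148805
20. interest=⌊1148805·20/10000⌋=2297; principal=26943-2297=24646; balance=1148805-24646=1124159
21. interest=⌊1124159·20/10000⌋=2248; principal=26943-2248=24695; balance=1124159-24695=1099464
22. interest=⌊1099464·20/10000⌋=2198; principal=26943-2198=24745; balance=1099464-24745=1074719
23. interest=⌊1074719·20/10000⌋=2149; principal=26943-2149=24794; balance=1074719-24794=1049925
24. interest=⌊1049925·20/10000⌋=2099; principal=26943-2099=24844; balance=1049925-24844=1025081
25. interest=⌊1025081·20/10000⌋=2050; principal=26943-2050=24893; balance=1025081-24893=1000188
26. interest=⌊1000188·20/10000⌋=2000; principal=26943-2000=24943; balance=1000188-24943=975245
27. interest=⌊975245·20/10000⌋=1950; principal=26943-1950=24993; balance=975245-24993=950252
28. interest=⌊950252·20/10000⌋=1900; principal=26943-1900=25043; balance=950252-25043=925209
29. interest=⌊925209·20/10000⌋=1850; principal=26943-1850=25093; balance=925209-25093=900116
30. interest=⌊900116·20/10000⌋=1800; principal=26943-1800=25143; balance=900116-25143=874973
31. interest=⌊874973·20/10000⌋=1749; principal=26943-1749=25194; balance=874973-25194=849779
32. interest=⌊849779·20/10000⌋=1699; principal=26943-1699=25244; balance=849779-25244=824535
33. interest=⌊824535·20/10000⌋=1649; principal=26943-1649=25294; balance=824535-25294=799241
34. interest=⌊799241·20/10000⌋=1598; principal=26943-1598=25345; balance=799241-25345=773896
35. interest=⌊773896·20/10000⌋=1547; principal=26943-1547=25396; balance=773896-25396=748500
36. interest=⌊748500·20/10000⌋=1497; principal=26943-1497=25446; balance=748500-25446=723054
37. interest=⌊723054·20/10000⌋=1446; principal=26943-1446=25497; balance=723054-25497=697557
38. interest=⌊697557·20/10000⌋=1395; principal=26943-1395=25548; balance=697557-25548=672009
39. interest=⌊672009·20/10000⌋=1344; principal=26943-1344=25599; balance=672009-25599=646410
40. interest=⌊646410·20/10000⌋=1292; principal=26943-1292=25651; balance=646410-25651=620759
41. interest=⌊620759·20/10000⌋=1241; principal=26943-1241=25702; balance=620759-25702=595057
42. interest=⌊595057·20/10000⌋=1190; principal=26943-1190=25753; balance=595057-25753=569304
43. interest=⌊569304·20/10000⌋=1138; principal=26943-1138=25805; balance=569304-25805=543499
44. interest=⌊543499·20/10000⌋=1086; principal=26943-1086=25857; balance=543499-25857=517642
45. interest=⌊517642·20/10000⌋=1035; principal=26943-1035=25908; balance=517642-25908=491734
46. interest=⌊491734·20/10000⌋=983; principal=26943-983=25960; balance=491734-25960=465774
47. interest=⌊465774·20/10000⌋=931; principal=26943-931=26012; balance=465774-26012=439762
48. interest=⌊439762·20/10000⌋=879; principal=26943-879=26064; balance=439762-26064=413698
49. interest=⌊413698·20/10000⌋=827; principal=26943-827=26116; balance=413698-26116=387582
50. interest=⌊387582·20/10000⌋=775; principal=26943-775=26168; balance=387582-26168=361414
51. interest=⌊361414·20/10000⌋=722; principal=26943-722=26221; balance=361414-26221=335193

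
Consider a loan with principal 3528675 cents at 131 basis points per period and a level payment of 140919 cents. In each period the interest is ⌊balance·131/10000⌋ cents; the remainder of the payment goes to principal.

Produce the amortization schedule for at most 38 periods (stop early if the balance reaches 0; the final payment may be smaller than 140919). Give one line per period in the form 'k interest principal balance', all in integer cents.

1. interest=⌊3528675·131/10000⌋=46225; principal=140919-46225=94694; balance=3528675-94694=3433981
2. interest=⌊3433981·131/10000⌋=44985; principal=140919-44985=95934; balance=3433981-95934=3338047
3. interest=⌊3338047·131/10000⌋=43728; principal=140919-43728=97191; balance=3338047-97191=3240856
4. interest=⌊3240856·131/10000⌋=42455; principal=140919-42455=98464; balance=3240856-98464=3142392
5. interest=⌊3142392·131/10000⌋=41165; principal=140919-41165=99754; balance=3142392-99754=3042638
6. interest=⌊3042638·131/10000⌋=39858; principal=140919-39858=101061; balance=3042638-101061=2941577
7. interest=⌊2941577·131/10000⌋=38534; principal=140919-38534=102385; balance=2941577-102385=2839192
8. interest=⌊2839192·131/10000⌋=37193; principal=140919-37193=103726; balance=2839192-103726=2735466
9. interest=⌊2735466·131/10000⌋=35834; principal=140919-35834=105085; balance=2735466-105085=2630381
10. interest=⌊2630381·131/10000⌋=34457; principal=140919-34457=106462; balance=2630381-106462=2523919
11. interest=⌊2523919·131/10000⌋=33063; principal=140919-33063=107856; balance=2523919-107856=2416063
12. interest=⌊2416063·131/10000⌋=31650; principal=140919-31650=109269; balance=2416063-109269=2306794
13. interest=⌊2306794·131/10000⌋=30219; principal=140919-30219=110700; balance=2306794-110700=2196094
14. interest=⌊2196094·131/10000⌋=28768; principal=140919-28768=112151; balance=2196094-112151=2083943
15. interest=⌊2083943·131/10000⌋=27299; principal=140919-27299=113620; balance=2083943-113620=1970323
16. interest=⌊1970323·131/10000⌋=25811; principal=140919-25811=115108; balance=1970323-115108=1855215
17. interest=⌊1855215·131/10000⌋=24303; principal=140919-24303=116616; balance=1855215-116616=1738599
18. interest=⌊1738599·131/10000⌋=22775; principal=140919-22775=118144; balance=1738599-118144=1620455
19. interest=⌊1620455·131/10000⌋=21227; principal=140919-21227=119692; balance=1620455-119692=1500763
20. interest=⌊1500763·131/10000⌋=19659; principal=140919-19659=121260; balance=1500763-121260=1379503
21. interest=⌊1379503·131/10000⌋=18071; principal=140919-18071=122848; balance=1379503-122848=1256655
22. interest=⌊1256655·131/10000⌋=16462; principal=140919-16462=124457; balance=1256655-124457=1132198
23. interest=⌊1132198·131/10000⌋=14831; principal=140919-14831=126088; balance=1132198-126088=1006110
24. interest=⌊1006110·131/10000⌋=13180; principal=140919-13180=127739; balance=1006110-127739=878371
25. interest=⌊878371·131/10000⌋=11506; principal=140919-11506=129413; balance=878371-129413=748958
26. interest=⌊748958·131/10000⌋=9811; principal=140919-9811=131108; balance=748958-131108=617850
27. interest=⌊617850·131/10000⌋=8093; principal=140919-8093=132826; balance=617850-132826=485024
28. interest=⌊485024·131/10000⌋=6353; principal=140919-6353=134566; balance=485024-134566=350458
29. interest=⌊350458·131/10000⌋=4590; principal=140919-4590=136329; balance=350458-136329=214129
30. interest=⌊214129·131/10000⌋=2805; principal=140919-2805=138114; balance=214129-138114=76015
31. interest=⌊76015·131/10000⌋=995; principal=min(140919-995,76015)=76015; balance=76015-76015=0

1 46225 94694 3433981
2 44985 95934 3338047
3 43728 97191 3240856
4 42455 98464 3142392
5 41165 99754 3042638
6 39858 101061 2941577
7 38534 102385 2839192
8 37193 103726 2735466
9 35834 105085 2630381
10 34457 106462 2523919
11 33063 107856 2416063
12 31650 109269 2306794
13 30219 110700 2196094
14 28768 112151 2083943
15 27299 113620 1970323
16 25811 115108 1855215
17 24303 116616 1738599
18 22775 118144 1620455
19 21227 119692 1500763
20 19659 121260 1379503
21 18071 122848 1256655
22 16462 124457 1132198
23 14831 126088 1006110
24 13180 127739 878371
25 11506 129413 748958
26 9811 131108 617850
27 8093 132826 485024
28 6353 134566 350458
29 4590 136329 214129
30 2805 138114 76015
31 995 76015 0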